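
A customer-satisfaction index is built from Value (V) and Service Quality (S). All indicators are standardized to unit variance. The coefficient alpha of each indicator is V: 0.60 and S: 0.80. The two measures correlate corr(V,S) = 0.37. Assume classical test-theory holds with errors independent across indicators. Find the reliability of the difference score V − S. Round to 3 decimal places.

Var(V−S) = 1 + 1 − 2·0.37 = 2 − 0.74 = 1.26.
Because errors are independent across components, Cov(Tᵢ,Tⱼ) = Cov(Xᵢ,Xⱼ); the off-diagonal part of the true-score variance is the same as above.
True-score variance = [0.60 + 0.80] − 0.74 = 1.4 − 0.74 = 0.66.
Reliability = 0.66 / 1.26 = 0.524.

0.524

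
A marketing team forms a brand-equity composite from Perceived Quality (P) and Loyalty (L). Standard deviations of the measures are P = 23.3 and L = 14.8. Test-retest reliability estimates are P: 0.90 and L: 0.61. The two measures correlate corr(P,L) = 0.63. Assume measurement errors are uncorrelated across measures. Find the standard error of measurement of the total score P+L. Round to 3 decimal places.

Var(total) = 761.93 + 434.498 = 1196.43.
True-score variance = 622.215 + 434.498 = 1056.71, so reliability = 0.8832.
Error variance = 1196.43 − 1056.71 = 139.715; SEM = √139.715 = 11.820.

11.820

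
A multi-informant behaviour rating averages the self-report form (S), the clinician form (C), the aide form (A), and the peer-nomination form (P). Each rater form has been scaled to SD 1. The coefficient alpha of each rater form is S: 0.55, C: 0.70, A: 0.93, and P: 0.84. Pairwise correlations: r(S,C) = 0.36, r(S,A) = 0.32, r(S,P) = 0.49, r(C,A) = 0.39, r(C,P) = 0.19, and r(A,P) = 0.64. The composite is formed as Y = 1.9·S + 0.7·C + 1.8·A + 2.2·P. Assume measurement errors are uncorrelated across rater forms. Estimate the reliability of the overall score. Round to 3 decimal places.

0.894

Var(Y) = 1.9² + 0.7² + 1.8² + 2.2² + 2·[1.33·0.36 + 3.42·0.32 + 4.18·0.49 + 1.26·0.39 + 1.54·0.19 + 3.96·0.64] = 12.18 + 13.8796 = 26.0596.
With uncorrelated errors the cross-covariances are all true-score covariance, so they carry over unchanged; only the diagonal terms shrink to ρᵢσᵢ².
True-score variance = [1.9²·0.55 + 0.7²·0.70 + 1.8²·0.93 + 2.2²·0.84] + 13.8796 = 9.4073 + 13.8796 = 23.2869.
Reliability = 23.2869 / 26.0596 = 0.894.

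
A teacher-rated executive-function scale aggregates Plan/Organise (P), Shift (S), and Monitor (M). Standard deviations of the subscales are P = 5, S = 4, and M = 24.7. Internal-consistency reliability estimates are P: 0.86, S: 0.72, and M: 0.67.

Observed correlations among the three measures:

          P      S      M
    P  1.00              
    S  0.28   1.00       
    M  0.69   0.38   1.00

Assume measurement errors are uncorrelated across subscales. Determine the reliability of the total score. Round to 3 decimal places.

Var(P+S+M) = 5² + 4² + 24.7² + 2·[5·4·0.28 + 5·24.7·0.69 + 4·24.7·0.38] = 651.09 + 256.718 = 907.808.
Because errors are independent across components, Cov(Tᵢ,Tⱼ) = Cov(Xᵢ,Xⱼ); the off-diagonal part of the true-score variance is the same as above.
True-score variance = [5²·0.86 + 4²·0.72 + 24.7²·0.67] + 256.718 = 441.78 + 256.718 = 698.498.
Reliability = 698.498 / 907.808 = 0.769.

0.769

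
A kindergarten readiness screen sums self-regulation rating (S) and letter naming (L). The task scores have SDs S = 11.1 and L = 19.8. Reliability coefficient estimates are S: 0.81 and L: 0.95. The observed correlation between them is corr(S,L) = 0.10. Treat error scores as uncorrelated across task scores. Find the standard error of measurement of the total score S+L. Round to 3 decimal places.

6.558

Var(total) = 515.25 + 43.956 = 559.206.
True-score variance = 472.238 + 43.956 = 516.194, so reliability = 0.9231.
Error variance = 559.206 − 516.194 = 43.0119; SEM = √43.0119 = 6.558.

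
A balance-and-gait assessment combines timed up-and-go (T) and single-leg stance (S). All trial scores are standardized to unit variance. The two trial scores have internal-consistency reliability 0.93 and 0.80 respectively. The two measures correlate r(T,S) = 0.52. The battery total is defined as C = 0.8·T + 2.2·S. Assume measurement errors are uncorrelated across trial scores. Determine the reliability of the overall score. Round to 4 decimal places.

Var(C) = 0.8² + 2.2² + 2·[1.76·0.52] = 5.48 + 1.8304 = 7.3104.
Because errors are independent across components, Cov(Tᵢ,Tⱼ) = Cov(Xᵢ,Xⱼ); the off-diagonal part of the true-score variance is the same as above.
True-score variance = [0.8²·0.93 + 2.2²·0.80] + 1.8304 = 4.4672 + 1.8304 = 6.2976.
Reliability = 6.2976 / 7.3104 = 0.8615.

0.8615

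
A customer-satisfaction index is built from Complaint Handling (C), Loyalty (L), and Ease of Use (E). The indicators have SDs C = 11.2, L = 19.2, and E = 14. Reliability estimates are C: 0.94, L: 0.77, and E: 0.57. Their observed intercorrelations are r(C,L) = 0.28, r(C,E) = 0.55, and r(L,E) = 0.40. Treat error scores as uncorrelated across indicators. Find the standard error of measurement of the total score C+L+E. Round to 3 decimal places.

Var(total) = 690.08 + 507.942 = 1198.02.
True-score variance = 513.486 + 507.942 = 1021.43, so reliability = 0.8526.
Error variance = 1198.02 − 1021.43 = 176.594; SEM = √176.594 = 13.289.

13.289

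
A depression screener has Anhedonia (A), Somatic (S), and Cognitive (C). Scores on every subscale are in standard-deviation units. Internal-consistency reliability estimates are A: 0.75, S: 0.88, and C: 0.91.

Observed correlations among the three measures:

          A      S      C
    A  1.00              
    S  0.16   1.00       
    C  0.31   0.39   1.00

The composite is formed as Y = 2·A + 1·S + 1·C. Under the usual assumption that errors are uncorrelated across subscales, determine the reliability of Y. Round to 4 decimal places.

Var(Y) = 2² + 1 + 1 + 2·[2·0.16 + 2·0.31 + 0.39] = 6 + 2.66 = 8.66.
With uncorrelated errors the cross-covariances are all true-score covariance, so they carry over unchanged; only the diagonal terms shrink to ρᵢσᵢ².
True-score variance = [2²·0.75 + 0.88 + 0.91] + 2.66 = 4.79 + 2.66 = 7.45.
Reliability = 7.45 / 8.66 = 0.8603.

0.8603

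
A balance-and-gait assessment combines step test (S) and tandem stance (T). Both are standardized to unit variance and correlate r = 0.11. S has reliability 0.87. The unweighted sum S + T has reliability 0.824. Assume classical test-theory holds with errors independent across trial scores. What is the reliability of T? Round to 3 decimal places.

0.739

Var(S+T) = 2 + 2·0.11 = 2.220.
True-score variance = ρ_S + ρ_T + 2·0.11, so 0.824 = (0.87 + ρ_T + 0.22) / 2.220.
ρ_T = 0.824·2.220 − 0.87 − 0.22 = 0.739.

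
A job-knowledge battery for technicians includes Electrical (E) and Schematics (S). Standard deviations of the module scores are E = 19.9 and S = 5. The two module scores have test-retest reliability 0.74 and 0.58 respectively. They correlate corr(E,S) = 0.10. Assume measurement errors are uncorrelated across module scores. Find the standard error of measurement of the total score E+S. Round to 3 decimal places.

10.652

Var(total) = 421.01 + 19.9 = 440.91.
True-score variance = 307.547 + 19.9 = 327.447, so reliability = 0.7427.
Error variance = 440.91 − 327.447 = 113.463; SEM = √113.463 = 10.652.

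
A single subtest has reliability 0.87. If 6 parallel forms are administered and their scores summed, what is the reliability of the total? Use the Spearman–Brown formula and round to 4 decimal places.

ρ_k = kρ / (1 + (k−1)ρ) = 6·0.87 / (1 + 5·0.87) = 5.220 / 5.350 = 0.9757.

0.9757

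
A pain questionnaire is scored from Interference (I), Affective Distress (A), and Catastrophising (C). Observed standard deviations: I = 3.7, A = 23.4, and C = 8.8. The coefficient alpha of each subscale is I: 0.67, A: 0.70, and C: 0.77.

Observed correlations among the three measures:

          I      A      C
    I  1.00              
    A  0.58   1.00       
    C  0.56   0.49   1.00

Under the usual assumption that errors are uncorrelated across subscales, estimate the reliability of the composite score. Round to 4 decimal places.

Var(I+A+C) = 3.7² + 23.4² + 8.8² + 2·[3.7·23.4·0.58 + 3.7·8.8·0.56 + 23.4·8.8·0.49] = 638.69 + 338.702 = 977.392.
Under uncorrelated errors the observed covariances equal the true-score covariances, so only the own-variance terms attenuate.
True-score variance = [3.7²·0.67 + 23.4²·0.70 + 8.8²·0.77] + 338.702 = 452.093 + 338.702 = 790.795.
Reliability = 790.795 / 977.392 = 0.8091.

0.8091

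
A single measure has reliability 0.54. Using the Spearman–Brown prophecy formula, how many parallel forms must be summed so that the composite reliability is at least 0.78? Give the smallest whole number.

k ≥ ρ*(1−ρ₁)/(ρ₁(1−ρ*)) = 0.78·0.46 / (0.54·0.22) = 3.020.
Smallest integer k = 4.

4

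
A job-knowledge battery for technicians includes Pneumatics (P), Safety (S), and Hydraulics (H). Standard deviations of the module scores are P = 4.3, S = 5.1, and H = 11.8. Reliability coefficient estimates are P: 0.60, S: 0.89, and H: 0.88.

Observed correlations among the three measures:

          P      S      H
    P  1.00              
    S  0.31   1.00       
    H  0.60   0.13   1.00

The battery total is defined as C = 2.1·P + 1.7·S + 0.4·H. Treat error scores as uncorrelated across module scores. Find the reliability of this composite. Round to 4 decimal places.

Var(C) = 2.1²·4.3² + 1.7²·5.1² + 0.4²·11.8² + 2·[3.57·4.3·5.1·0.31 + 0.84·4.3·11.8·0.60 + 0.68·5.1·11.8·0.13] = 178.988 + 110.326 = 289.314.
Under uncorrelated errors the observed covariances equal the true-score covariances, so only the own-variance terms attenuate.
True-score variance = [2.1²·4.3²·0.60 + 1.7²·5.1²·0.89 + 0.4²·11.8²·0.88] + 110.326 = 135.43 + 110.326 = 245.755.
Reliability = 245.755 / 289.314 = 0.8494.

0.8494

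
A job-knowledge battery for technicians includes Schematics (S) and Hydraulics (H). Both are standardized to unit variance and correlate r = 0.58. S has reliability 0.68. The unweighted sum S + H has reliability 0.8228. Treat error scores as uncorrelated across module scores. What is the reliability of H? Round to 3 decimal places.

Var(S+H) = 2 + 2·0.58 = 3.160.
True-score variance = ρ_S + ρ_H + 2·0.58, so 0.8228 = (0.68 + ρ_H + 1.16) / 3.160.
ρ_H = 0.8228·3.160 − 0.68 − 1.16 = 0.760.

0.760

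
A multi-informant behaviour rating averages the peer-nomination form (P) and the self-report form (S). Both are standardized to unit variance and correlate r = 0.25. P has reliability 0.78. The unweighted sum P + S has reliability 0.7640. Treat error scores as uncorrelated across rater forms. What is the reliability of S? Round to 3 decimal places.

0.630

Var(P+S) = 2 + 2·0.25 = 2.500.
True-score variance = ρ_P + ρ_S + 2·0.25, so 0.7640 = (0.78 + ρ_S + 0.50) / 2.500.
ρ_S = 0.7640·2.500 − 0.78 − 0.50 = 0.630.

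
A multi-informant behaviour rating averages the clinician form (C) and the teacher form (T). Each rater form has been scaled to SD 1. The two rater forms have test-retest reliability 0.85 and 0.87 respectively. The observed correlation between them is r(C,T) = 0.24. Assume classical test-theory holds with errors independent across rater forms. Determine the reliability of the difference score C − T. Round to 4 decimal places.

Var(C−T) = 1 + 1 − 2·0.24 = 2 − 0.48 = 1.52.
Under uncorrelated errors the observed covariances equal the true-score covariances, so only the own-variance terms attenuate.
True-score variance = [0.85 + 0.87] − 0.48 = 1.72 − 0.48 = 1.24.
Reliability = 1.24 / 1.52 = 0.8158.

0.8158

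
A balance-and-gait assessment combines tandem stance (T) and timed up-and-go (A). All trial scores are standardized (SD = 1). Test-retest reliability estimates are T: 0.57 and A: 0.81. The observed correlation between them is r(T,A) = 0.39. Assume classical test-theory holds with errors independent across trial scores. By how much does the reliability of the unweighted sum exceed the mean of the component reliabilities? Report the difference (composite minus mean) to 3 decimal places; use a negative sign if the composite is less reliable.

0.087

Var(sum) = 2 + 0.78 = 2.78; true-score variance = 1.38 + 0.78 = 2.16; composite reliability = 0.7770.
Mean component reliability = 0.6900.
Difference = 0.7770 − 0.6900 = 0.087.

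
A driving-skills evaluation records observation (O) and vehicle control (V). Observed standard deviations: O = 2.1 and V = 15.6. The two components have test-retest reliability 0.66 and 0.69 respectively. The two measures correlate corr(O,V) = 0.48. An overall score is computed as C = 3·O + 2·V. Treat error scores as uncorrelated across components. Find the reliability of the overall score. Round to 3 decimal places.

0.738

Var(C) = 3²·2.1² + 2²·15.6² + 2·[6·2.1·15.6·0.48] = 1013.13 + 188.698 = 1201.83.
With uncorrelated errors the cross-covariances are all true-score covariance, so they carry over unchanged; only the diagonal terms shrink to ρᵢσᵢ².
True-score variance = [3²·2.1²·0.66 + 2²·15.6²·0.69] + 188.698 = 697.869 + 188.698 = 886.567.
Reliability = 886.567 / 1201.83 = 0.738.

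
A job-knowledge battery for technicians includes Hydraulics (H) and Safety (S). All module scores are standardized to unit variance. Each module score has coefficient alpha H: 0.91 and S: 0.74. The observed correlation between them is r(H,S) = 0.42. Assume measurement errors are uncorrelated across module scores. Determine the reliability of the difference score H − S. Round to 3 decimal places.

Var(H−S) = 1 + 1 − 2·0.42 = 2 − 0.84 = 1.16.
Because errors are independent across components, Cov(Tᵢ,Tⱼ) = Cov(Xᵢ,Xⱼ); the off-diagonal part of the true-score variance is the same as above.
True-score variance = [0.91 + 0.74] − 0.84 = 1.65 − 0.84 = 0.81.
Reliability = 0.81 / 1.16 = 0.698.

0.698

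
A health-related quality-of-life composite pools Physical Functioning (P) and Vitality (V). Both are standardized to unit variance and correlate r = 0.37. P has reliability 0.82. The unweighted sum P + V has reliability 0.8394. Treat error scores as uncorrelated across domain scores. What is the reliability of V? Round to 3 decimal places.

Var(P+V) = 2 + 2·0.37 = 2.740.
True-score variance = ρ_P + ρ_V + 2·0.37, so 0.8394 = (0.82 + ρ_V + 0.74) / 2.740.
ρ_V = 0.8394·2.740 − 0.82 − 0.74 = 0.740.

0.740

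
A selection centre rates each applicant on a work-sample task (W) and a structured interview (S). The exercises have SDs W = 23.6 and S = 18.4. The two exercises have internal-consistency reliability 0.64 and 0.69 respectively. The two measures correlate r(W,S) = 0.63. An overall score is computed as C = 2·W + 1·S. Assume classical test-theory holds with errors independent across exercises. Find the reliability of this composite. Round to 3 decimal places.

0.752

Var(C) = 2²·23.6² + 18.4² + 2·[2·23.6·18.4·0.63] = 2566.4 + 1094.28 = 3660.68.
With uncorrelated errors the cross-covariances are all true-score covariance, so they carry over unchanged; only the diagonal terms shrink to ρᵢσᵢ².
True-score variance = [2²·23.6²·0.64 + 18.4²·0.69] + 1094.28 = 1659.42 + 1094.28 = 2753.71.
Reliability = 2753.71 / 3660.68 = 0.752.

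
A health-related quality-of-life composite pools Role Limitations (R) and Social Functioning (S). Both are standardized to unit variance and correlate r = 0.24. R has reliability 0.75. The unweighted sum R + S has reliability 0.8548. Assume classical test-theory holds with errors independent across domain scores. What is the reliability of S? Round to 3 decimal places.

Var(R+S) = 2 + 2·0.24 = 2.480.
True-score variance = ρ_R + ρ_S + 2·0.24, so 0.8548 = (0.75 + ρ_S + 0.48) / 2.480.
ρ_S = 0.8548·2.480 − 0.75 − 0.48 = 0.890.

0.890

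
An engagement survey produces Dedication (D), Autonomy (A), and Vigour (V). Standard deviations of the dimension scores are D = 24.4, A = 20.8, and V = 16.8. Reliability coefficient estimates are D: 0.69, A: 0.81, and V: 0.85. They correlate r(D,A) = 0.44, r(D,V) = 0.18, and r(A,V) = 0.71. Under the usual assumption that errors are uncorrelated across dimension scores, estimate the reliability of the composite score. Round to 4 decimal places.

Var(D+A+V) = 24.4² + 20.8² + 16.8² + 2·[24.4·20.8·0.44 + 24.4·16.8·0.18 + 20.8·16.8·0.71] = 1310.24 + 1090.39 = 2400.63.
Because errors are independent across components, Cov(Tᵢ,Tⱼ) = Cov(Xᵢ,Xⱼ); the off-diagonal part of the true-score variance is the same as above.
True-score variance = [24.4²·0.69 + 20.8²·0.81 + 16.8²·0.85] + 1090.39 = 1001.14 + 1090.39 = 2091.53.
Reliability = 2091.53 / 2400.63 = 0.8712.

0.8712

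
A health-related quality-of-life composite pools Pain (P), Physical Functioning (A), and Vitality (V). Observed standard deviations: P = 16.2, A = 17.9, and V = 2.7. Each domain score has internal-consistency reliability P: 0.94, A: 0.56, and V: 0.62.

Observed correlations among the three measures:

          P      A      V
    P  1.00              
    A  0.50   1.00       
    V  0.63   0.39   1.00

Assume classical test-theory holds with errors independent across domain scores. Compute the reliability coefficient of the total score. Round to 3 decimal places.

Var(P+A+V) = 16.2² + 17.9² + 2.7² + 2·[16.2·17.9·0.50 + 16.2·2.7·0.63 + 17.9·2.7·0.39] = 590.14 + 382.79 = 972.93.
Under uncorrelated errors the observed covariances equal the true-score covariances, so only the own-variance terms attenuate.
True-score variance = [16.2²·0.94 + 17.9²·0.56 + 2.7²·0.62] + 382.79 = 430.643 + 382.79 = 813.433.
Reliability = 813.433 / 972.93 = 0.836.

0.836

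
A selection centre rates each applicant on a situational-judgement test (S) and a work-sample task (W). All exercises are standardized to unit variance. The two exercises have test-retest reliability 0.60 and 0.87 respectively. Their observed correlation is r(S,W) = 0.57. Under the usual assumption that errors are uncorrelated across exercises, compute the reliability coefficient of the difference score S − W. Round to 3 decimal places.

0.384

Var(S−W) = 1 + 1 − 2·0.57 = 2 − 1.14 = 0.86.
Under uncorrelated errors the observed covariances equal the true-score covariances, so only the own-variance terms attenuate.
True-score variance = [0.60 + 0.87] − 1.14 = 1.47 − 1.14 = 0.33.
Reliability = 0.33 / 0.86 = 0.384.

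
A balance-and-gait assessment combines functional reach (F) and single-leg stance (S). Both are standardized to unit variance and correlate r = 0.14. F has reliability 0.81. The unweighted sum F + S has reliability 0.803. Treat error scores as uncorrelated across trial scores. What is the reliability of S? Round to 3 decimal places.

Var(F+S) = 2 + 2·0.14 = 2.280.
True-score variance = ρ_F + ρ_S + 2·0.14, so 0.803 = (0.81 + ρ_S + 0.28) / 2.280.
ρ_S = 0.803·2.280 − 0.81 − 0.28 = 0.741.

0.741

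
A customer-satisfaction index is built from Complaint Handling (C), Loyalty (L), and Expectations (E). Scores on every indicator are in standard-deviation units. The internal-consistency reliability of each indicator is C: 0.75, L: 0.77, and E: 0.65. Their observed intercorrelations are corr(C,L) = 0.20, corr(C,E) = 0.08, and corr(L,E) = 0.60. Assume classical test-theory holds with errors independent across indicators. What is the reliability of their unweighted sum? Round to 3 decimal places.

0.826

Var(C+L+E) = 3 + 2·[0.20 + 0.08 + 0.60] = 3 + 1.76 = 4.76.
Under uncorrelated errors the observed covariances equal the true-score covariances, so only the own-variance terms attenuate.
True-score variance = [0.75 + 0.77 + 0.65] + 1.76 = 2.17 + 1.76 = 3.93.
Reliability = 3.93 / 4.76 = 0.826.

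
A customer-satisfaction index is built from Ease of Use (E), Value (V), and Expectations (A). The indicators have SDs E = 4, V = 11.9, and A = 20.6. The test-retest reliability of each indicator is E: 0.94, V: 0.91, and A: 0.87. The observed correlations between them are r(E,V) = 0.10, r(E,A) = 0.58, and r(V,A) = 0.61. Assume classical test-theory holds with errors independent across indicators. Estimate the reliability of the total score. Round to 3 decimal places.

Var(E+V+A) = 4² + 11.9² + 20.6² + 2·[4·11.9·0.10 + 4·20.6·0.58 + 11.9·20.6·0.61] = 581.97 + 404.175 = 986.145.
Because errors are independent across components, Cov(Tᵢ,Tⱼ) = Cov(Xᵢ,Xⱼ); the off-diagonal part of the true-score variance is the same as above.
True-score variance = [4²·0.94 + 11.9²·0.91 + 20.6²·0.87] + 404.175 = 513.098 + 404.175 = 917.273.
Reliability = 917.273 / 986.145 = 0.930.

0.930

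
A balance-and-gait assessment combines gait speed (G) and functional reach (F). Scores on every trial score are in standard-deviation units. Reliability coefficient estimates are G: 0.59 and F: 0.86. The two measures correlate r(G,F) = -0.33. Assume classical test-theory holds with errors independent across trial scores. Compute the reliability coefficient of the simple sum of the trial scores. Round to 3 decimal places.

0.590

Var(G+F) = 2 + 2·[(-0.33)] = 2 − 0.66 = 1.34.
Because errors are independent across components, Cov(Tᵢ,Tⱼ) = Cov(Xᵢ,Xⱼ); the off-diagonal part of the true-score variance is the same as above.
True-score variance = [0.59 + 0.86] − 0.66 = 1.45 − 0.66 = 0.79.
Reliability = 0.79 / 1.34 = 0.590.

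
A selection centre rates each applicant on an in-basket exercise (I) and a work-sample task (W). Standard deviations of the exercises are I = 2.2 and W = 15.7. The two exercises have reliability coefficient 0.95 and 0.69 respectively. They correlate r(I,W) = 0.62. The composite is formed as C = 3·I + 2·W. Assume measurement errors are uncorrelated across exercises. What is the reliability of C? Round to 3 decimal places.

0.761

Var(C) = 3²·2.2² + 2²·15.7² + 2·[6·2.2·15.7·0.62] = 1029.52 + 256.978 = 1286.5.
Because errors are independent across components, Cov(Tᵢ,Tⱼ) = Cov(Xᵢ,Xⱼ); the off-diagonal part of the true-score variance is the same as above.
True-score variance = [3²·2.2²·0.95 + 2²·15.7²·0.69] + 256.978 = 721.694 + 256.978 = 978.672.
Reliability = 978.672 / 1286.5 = 0.761.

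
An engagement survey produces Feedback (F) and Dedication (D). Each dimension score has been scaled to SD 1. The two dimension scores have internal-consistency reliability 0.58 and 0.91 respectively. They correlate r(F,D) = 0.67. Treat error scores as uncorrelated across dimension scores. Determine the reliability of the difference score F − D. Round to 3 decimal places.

Var(F−D) = 1 + 1 − 2·0.67 = 2 − 1.34 = 0.66.
With uncorrelated errors the cross-covariances are all true-score covariance, so they carry over unchanged; only the diagonal terms shrink to ρᵢσᵢ².
True-score variance = [0.58 + 0.91] − 1.34 = 1.49 − 1.34 = 0.15.
Reliability = 0.15 / 0.66 = 0.227.

0.227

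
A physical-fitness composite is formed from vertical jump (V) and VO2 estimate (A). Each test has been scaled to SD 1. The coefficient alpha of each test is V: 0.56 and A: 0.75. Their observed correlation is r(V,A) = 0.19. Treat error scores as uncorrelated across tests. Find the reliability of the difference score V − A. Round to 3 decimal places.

Var(V−A) = 1 + 1 − 2·0.19 = 2 − 0.38 = 1.62.
Because errors are independent across components, Cov(Tᵢ,Tⱼ) = Cov(Xᵢ,Xⱼ); the off-diagonal part of the true-score variance is the same as above.
True-score variance = [0.56 + 0.75] − 0.38 = 1.31 − 0.38 = 0.93.
Reliability = 0.93 / 1.62 = 0.574.

0.574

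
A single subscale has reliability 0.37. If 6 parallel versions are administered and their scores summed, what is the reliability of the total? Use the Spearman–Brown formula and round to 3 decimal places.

0.779

ρ_k = kρ / (1 + (k−1)ρ) = 6·0.37 / (1 + 5·0.37) = 2.220 / 2.850 = 0.779.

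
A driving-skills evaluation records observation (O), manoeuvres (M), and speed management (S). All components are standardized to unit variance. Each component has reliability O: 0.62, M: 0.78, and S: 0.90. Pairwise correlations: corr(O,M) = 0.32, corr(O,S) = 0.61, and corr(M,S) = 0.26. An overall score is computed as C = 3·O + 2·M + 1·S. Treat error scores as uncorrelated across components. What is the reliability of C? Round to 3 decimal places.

0.805

Var(C) = 3² + 2² + 1 + 2·[6·0.32 + 3·0.61 + 2·0.26] = 14 + 8.54 = 22.54.
Under uncorrelated errors the observed covariances equal the true-score covariances, so only the own-variance terms attenuate.
True-score variance = [3²·0.62 + 2²·0.78 + 0.90] + 8.54 = 9.6 + 8.54 = 18.14.
Reliability = 18.14 / 22.54 = 0.805.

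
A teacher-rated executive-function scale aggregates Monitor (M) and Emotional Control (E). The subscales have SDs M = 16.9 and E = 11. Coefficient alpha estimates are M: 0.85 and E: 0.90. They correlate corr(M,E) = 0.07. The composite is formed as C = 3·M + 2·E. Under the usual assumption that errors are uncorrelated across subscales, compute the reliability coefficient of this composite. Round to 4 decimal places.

0.8648

Var(C) = 3²·16.9² + 2²·11² + 2·[6·16.9·11·0.07] = 3054.49 + 156.156 = 3210.65.
With uncorrelated errors the cross-covariances are all true-score covariance, so they carry over unchanged; only the diagonal terms shrink to ρᵢσᵢ².
True-score variance = [3²·16.9²·0.85 + 2²·11²·0.90] + 156.156 = 2620.52 + 156.156 = 2776.67.
Reliability = 2776.67 / 3210.65 = 0.8648.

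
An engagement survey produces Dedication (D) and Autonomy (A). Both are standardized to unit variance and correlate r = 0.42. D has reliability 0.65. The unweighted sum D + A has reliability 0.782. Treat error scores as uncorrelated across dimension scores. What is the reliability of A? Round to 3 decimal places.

0.731

Var(D+A) = 2 + 2·0.42 = 2.840.
True-score variance = ρ_D + ρ_A + 2·0.42, so 0.782 = (0.65 + ρ_A + 0.84) / 2.840.
ρ_A = 0.782·2.840 − 0.65 − 0.84 = 0.731.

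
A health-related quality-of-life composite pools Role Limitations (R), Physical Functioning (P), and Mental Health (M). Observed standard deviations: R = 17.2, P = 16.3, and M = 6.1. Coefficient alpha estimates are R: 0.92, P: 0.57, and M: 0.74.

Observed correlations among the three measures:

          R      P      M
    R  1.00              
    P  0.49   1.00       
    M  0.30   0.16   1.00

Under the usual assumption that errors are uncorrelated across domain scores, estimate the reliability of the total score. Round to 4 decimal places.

Var(R+P+M) = 17.2² + 16.3² + 6.1² + 2·[17.2·16.3·0.49 + 17.2·6.1·0.30 + 16.3·6.1·0.16] = 598.74 + 369.522 = 968.262.
Because errors are independent across components, Cov(Tᵢ,Tⱼ) = Cov(Xᵢ,Xⱼ); the off-diagonal part of the true-score variance is the same as above.
True-score variance = [17.2²·0.92 + 16.3²·0.57 + 6.1²·0.74] + 369.522 = 451.151 + 369.522 = 820.674.
Reliability = 820.674 / 968.262 = 0.8476.

0.8476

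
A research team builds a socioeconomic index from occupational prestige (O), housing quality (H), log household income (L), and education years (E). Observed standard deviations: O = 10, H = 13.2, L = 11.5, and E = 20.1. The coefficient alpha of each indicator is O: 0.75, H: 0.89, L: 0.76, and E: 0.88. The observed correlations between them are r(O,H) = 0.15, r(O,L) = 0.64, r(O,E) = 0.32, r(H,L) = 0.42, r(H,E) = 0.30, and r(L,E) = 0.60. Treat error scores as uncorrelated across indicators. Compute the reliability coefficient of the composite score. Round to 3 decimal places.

Var(O+H+L+E) = 10² + 13.2² + 11.5² + 20.1² + 2·[10·13.2·0.15 + 10·11.5·0.64 + 10·20.1·0.32 + 13.2·11.5·0.42 + 13.2·20.1·0.30 + 11.5·20.1·0.60] = 810.5 + 879.524 = 1690.02.
With uncorrelated errors the cross-covariances are all true-score covariance, so they carry over unchanged; only the diagonal terms shrink to ρᵢσᵢ².
True-score variance = [10²·0.75 + 13.2²·0.89 + 11.5²·0.76 + 20.1²·0.88] + 879.524 = 686.112 + 879.524 = 1565.64.
Reliability = 1565.64 / 1690.02 = 0.926.

0.926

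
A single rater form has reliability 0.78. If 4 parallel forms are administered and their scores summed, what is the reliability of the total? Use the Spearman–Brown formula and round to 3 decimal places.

0.934

ρ_k = kρ / (1 + (k−1)ρ) = 4·0.78 / (1 + 3·0.78) = 3.120 / 3.340 = 0.934.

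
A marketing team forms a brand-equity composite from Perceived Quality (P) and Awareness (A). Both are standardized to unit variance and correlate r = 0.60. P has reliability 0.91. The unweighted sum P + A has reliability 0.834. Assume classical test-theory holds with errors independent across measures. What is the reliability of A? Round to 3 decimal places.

0.559

Var(P+A) = 2 + 2·0.60 = 3.200.
True-score variance = ρ_P + ρ_A + 2·0.60, so 0.834 = (0.91 + ρ_A + 1.20) / 3.200.
ρ_A = 0.834·3.200 − 0.91 − 1.20 = 0.559.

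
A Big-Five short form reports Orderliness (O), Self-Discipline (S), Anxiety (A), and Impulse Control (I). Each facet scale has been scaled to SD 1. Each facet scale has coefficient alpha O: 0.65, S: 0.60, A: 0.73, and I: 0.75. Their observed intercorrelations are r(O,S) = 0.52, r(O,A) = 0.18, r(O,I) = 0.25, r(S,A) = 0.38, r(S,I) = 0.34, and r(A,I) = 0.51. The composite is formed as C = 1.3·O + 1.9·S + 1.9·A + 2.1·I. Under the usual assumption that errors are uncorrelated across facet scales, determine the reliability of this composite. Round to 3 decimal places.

0.851

Var(C) = 1.3² + 1.9² + 1.9² + 2.1² + 2·[2.47·0.52 + 2.47·0.18 + 2.73·0.25 + 3.61·0.38 + 3.99·0.34 + 3.99·0.51] = 13.32 + 14.3496 = 27.6696.
Because errors are independent across components, Cov(Tᵢ,Tⱼ) = Cov(Xᵢ,Xⱼ); the off-diagonal part of the true-score variance is the same as above.
True-score variance = [1.3²·0.65 + 1.9²·0.60 + 1.9²·0.73 + 2.1²·0.75] + 14.3496 = 9.2073 + 14.3496 = 23.5569.
Reliability = 23.5569 / 27.6696 = 0.851.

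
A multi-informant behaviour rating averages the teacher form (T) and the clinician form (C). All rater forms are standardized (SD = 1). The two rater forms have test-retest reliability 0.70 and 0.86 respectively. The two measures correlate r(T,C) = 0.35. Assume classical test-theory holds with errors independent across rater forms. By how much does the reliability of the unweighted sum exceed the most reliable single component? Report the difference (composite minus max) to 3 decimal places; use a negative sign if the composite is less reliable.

-0.023

Var(sum) = 2 + 0.7 = 2.7; true-score variance = 1.56 + 0.7 = 2.26; composite reliability = 0.8370.
Max component reliability = 0.8600.
Difference = 0.8370 − 0.8600 = -0.023.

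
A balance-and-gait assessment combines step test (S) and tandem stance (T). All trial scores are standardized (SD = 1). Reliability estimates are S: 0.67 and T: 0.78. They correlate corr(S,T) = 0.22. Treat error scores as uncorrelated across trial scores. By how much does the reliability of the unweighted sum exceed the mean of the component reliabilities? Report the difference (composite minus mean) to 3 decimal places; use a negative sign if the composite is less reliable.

Var(sum) = 2 + 0.44 = 2.44; true-score variance = 1.45 + 0.44 = 1.89; composite reliability = 0.7746.
Mean component reliability = 0.7250.
Difference = 0.7746 − 0.7250 = 0.050.

0.050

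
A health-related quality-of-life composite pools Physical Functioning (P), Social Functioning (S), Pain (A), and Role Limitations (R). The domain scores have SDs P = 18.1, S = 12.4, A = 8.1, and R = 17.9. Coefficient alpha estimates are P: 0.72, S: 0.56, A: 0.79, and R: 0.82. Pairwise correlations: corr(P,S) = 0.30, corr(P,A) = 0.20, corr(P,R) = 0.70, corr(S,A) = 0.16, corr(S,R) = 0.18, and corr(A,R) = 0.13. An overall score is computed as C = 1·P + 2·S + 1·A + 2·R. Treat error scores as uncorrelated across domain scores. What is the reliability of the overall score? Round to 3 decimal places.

Var(C) = 18.1² + 2²·12.4² + 8.1² + 2²·17.9² + 2·[2·18.1·12.4·0.30 + 18.1·8.1·0.20 + 2·18.1·17.9·0.70 + 2·12.4·8.1·0.16 + 4·12.4·17.9·0.18 + 2·8.1·17.9·0.13] = 2289.9 + 1694.44 = 3984.34.
With uncorrelated errors the cross-covariances are all true-score covariance, so they carry over unchanged; only the diagonal terms shrink to ρᵢσᵢ².
True-score variance = [18.1²·0.72 + 2²·12.4²·0.56 + 8.1²·0.79 + 2²·17.9²·0.82] + 1694.44 = 1683.08 + 1694.44 = 3377.52.
Reliability = 3377.52 / 3984.34 = 0.848.

0.848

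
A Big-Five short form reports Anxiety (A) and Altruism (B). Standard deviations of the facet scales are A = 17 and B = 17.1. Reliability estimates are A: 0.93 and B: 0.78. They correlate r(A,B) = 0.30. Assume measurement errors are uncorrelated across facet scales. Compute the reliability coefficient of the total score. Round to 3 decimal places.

Var(A+B) = 17² + 17.1² + 2·[17·17.1·0.30] = 581.41 + 174.42 = 755.83.
Because errors are independent across components, Cov(Tᵢ,Tⱼ) = Cov(Xᵢ,Xⱼ); the off-diagonal part of the true-score variance is the same as above.
True-score variance = [17²·0.93 + 17.1²·0.78] + 174.42 = 496.85 + 174.42 = 671.27.
Reliability = 671.27 / 755.83 = 0.888.

0.888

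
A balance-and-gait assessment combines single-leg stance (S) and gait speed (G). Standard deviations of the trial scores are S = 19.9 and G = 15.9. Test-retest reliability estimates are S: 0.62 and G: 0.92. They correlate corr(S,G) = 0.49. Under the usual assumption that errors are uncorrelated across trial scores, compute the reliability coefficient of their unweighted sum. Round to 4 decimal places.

0.8220

Var(S+G) = 19.9² + 15.9² + 2·[19.9·15.9·0.49] = 648.82 + 310.082 = 958.902.
Under uncorrelated errors the observed covariances equal the true-score covariances, so only the own-variance terms attenuate.
True-score variance = [19.9²·0.62 + 15.9²·0.92] + 310.082 = 478.111 + 310.082 = 788.193.
Reliability = 788.193 / 958.902 = 0.8220.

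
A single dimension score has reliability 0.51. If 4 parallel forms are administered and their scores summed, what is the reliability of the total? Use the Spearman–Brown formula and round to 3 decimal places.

ρ_k = kρ / (1 + (k−1)ρ) = 4·0.51 / (1 + 3·0.51) = 2.040 / 2.530 = 0.806.

0.806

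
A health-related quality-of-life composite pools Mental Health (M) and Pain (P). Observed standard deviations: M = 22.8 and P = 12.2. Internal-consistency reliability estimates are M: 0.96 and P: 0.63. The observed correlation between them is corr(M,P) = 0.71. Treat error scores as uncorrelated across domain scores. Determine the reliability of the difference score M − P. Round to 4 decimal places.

Var(M−P) = 22.8² + 12.2² − 2·22.8·12.2·0.71 = 668.68 − 394.987 = 273.693.
Because errors are independent across components, Cov(Tᵢ,Tⱼ) = Cov(Xᵢ,Xⱼ); the off-diagonal part of the true-score variance is the same as above.
True-score variance = [22.8²·0.96 + 12.2²·0.63] − 394.987 = 592.816 − 394.987 = 197.828.
Reliability = 197.828 / 273.693 = 0.7228.

0.7228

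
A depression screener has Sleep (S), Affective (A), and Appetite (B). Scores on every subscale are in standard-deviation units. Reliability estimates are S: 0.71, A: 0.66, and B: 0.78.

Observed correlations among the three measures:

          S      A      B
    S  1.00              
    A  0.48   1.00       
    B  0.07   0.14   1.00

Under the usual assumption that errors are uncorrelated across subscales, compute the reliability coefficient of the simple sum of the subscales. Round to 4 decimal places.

0.8059

Var(S+A+B) = 3 + 2·[0.48 + 0.07 + 0.14] = 3 + 1.38 = 4.38.
Because errors are independent across components, Cov(Tᵢ,Tⱼ) = Cov(Xᵢ,Xⱼ); the off-diagonal part of the true-score variance is the same as above.
True-score variance = [0.71 + 0.66 + 0.78] + 1.38 = 2.15 + 1.38 = 3.53.
Reliability = 3.53 / 4.38 = 0.8059.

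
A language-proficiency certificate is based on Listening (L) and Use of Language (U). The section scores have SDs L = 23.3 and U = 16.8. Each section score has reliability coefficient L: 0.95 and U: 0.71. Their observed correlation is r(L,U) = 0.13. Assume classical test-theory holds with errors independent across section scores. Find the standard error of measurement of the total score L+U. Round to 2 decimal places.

Var(total) = 825.13 + 101.774 = 926.904.
True-score variance = 716.136 + 101.774 = 817.91, so reliability = 0.8824.
Error variance = 926.904 − 817.91 = 108.994; SEM = √108.994 = 10.44.

10.44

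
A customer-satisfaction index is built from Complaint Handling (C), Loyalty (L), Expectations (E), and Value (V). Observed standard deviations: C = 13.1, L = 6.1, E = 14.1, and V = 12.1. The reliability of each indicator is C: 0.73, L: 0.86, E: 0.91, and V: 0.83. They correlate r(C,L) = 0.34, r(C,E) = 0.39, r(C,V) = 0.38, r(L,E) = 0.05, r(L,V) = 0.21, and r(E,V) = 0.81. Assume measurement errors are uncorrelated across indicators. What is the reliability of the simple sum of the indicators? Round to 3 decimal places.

Var(C+L+E+V) = 13.1² + 6.1² + 14.1² + 12.1² + 2·[13.1·6.1·0.34 + 13.1·14.1·0.39 + 13.1·12.1·0.38 + 6.1·14.1·0.05 + 6.1·12.1·0.21 + 14.1·12.1·0.81] = 554.04 + 634.87 = 1188.91.
With uncorrelated errors the cross-covariances are all true-score covariance, so they carry over unchanged; only the diagonal terms shrink to ρᵢσᵢ².
True-score variance = [13.1²·0.73 + 6.1²·0.86 + 14.1²·0.91 + 12.1²·0.83] + 634.87 = 459.713 + 634.87 = 1094.58.
Reliability = 1094.58 / 1188.91 = 0.921.

0.921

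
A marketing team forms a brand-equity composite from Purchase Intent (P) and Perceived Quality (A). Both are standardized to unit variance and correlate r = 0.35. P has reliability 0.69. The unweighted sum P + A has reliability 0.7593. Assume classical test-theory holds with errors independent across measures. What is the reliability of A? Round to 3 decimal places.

Var(P+A) = 2 + 2·0.35 = 2.700.
True-score variance = ρ_P + ρ_A + 2·0.35, so 0.7593 = (0.69 + ρ_A + 0.70) / 2.700.
ρ_A = 0.7593·2.700 − 0.69 − 0.70 = 0.660.

0.660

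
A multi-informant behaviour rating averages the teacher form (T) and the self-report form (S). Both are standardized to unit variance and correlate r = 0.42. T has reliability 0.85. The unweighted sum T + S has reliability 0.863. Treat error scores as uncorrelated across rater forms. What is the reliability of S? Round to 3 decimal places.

0.761

Var(T+S) = 2 + 2·0.42 = 2.840.
True-score variance = ρ_T + ρ_S + 2·0.42, so 0.863 = (0.85 + ρ_S + 0.84) / 2.840.
ρ_S = 0.863·2.840 − 0.85 − 0.84 = 0.761.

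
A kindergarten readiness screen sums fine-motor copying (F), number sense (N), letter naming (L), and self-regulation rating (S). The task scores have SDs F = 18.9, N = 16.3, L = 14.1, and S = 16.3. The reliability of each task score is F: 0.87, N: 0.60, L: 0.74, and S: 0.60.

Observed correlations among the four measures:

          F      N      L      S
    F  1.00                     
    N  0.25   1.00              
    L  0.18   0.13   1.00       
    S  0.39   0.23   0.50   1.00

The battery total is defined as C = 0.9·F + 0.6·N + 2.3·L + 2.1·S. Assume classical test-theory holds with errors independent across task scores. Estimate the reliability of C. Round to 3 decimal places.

0.826

Var(C) = 0.9²·18.9² + 0.6²·16.3² + 2.3²·14.1² + 2.1²·16.3² + 2·[0.54·18.9·16.3·0.25 + 2.07·18.9·14.1·0.18 + 1.89·18.9·16.3·0.39 + 1.38·16.3·14.1·0.13 + 1.26·16.3·16.3·0.23 + 4.83·14.1·16.3·0.50] = 2608.39 + 2082.46 = 4690.85.
Under uncorrelated errors the observed covariances equal the true-score covariances, so only the own-variance terms attenuate.
True-score variance = [0.9²·18.9²·0.87 + 0.6²·16.3²·0.60 + 2.3²·14.1²·0.74 + 2.1²·16.3²·0.60] + 2082.46 = 1790.39 + 2082.46 = 3872.85.
Reliability = 3872.85 / 4690.85 = 0.826.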